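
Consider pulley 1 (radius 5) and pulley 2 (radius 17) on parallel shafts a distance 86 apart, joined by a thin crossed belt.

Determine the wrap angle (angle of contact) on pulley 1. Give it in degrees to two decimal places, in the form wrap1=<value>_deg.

crossed belt: β = asin((r1+r2)/C) = asin(22/86) = 14.8218°
wrap1 = wrap2 = π + 2β = 209.6436°

wrap1=209.64_deg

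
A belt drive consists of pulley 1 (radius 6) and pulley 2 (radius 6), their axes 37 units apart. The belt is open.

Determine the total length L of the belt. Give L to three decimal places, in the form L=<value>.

L=111.699

open belt: β = asin((r2−r1)/C) = asin(0/37) = 0.0000°
wrap1 = π − 2β = 180.0000°
wrap2 = π + 2β = 180.0000°
tangent length = C·cosβ = 37.0000
L = r1·wrap1 + r2·wrap2 + 2·C·cosβ = 6·3.1416 + 6·3.1416 + 2·37.0000 = 111.6991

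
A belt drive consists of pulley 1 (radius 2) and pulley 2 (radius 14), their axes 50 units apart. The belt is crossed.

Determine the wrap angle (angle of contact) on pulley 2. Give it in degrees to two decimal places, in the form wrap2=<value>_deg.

crossed belt: β = asin((r1+r2)/C) = asin(16/50) = 18.6629°
wrap1 = wrap2 = π + 2β = 217.3258°

wrap2=217.33_deg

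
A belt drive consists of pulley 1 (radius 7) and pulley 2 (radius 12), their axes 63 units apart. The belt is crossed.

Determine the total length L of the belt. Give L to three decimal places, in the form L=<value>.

L=191.465

crossed belt: β = asin((r1+r2)/C) = asin(19/63) = 17.5530°
wrap1 = wrap2 = π + 2β = 215.1059°
tangent length = C·cosβ = 60.0666
L = (r1+r2)·wrap + 2·C·cosβ = 19·3.7543 + 2·60.0666 = 191.4651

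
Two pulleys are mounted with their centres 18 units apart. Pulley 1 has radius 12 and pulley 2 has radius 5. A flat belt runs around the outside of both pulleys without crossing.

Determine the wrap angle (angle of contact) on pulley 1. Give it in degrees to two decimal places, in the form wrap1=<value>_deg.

open belt: β = asin((r2−r1)/C) = asin(-7/18) = -22.8854°
wrap1 = π − 2β = 225.7708°
wrap2 = π + 2β = 134.2292°

wrap1=225.77_deg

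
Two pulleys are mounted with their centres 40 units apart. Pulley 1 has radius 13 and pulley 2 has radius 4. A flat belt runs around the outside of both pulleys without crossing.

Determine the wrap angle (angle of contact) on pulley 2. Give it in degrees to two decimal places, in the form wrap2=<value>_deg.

wrap2=153.99_deg

open belt: β = asin((r2−r1)/C) = asin(-9/40) = -13.0029°
wrap1 = π − 2β = 206.0058°
wrap2 = π + 2β = 153.9942°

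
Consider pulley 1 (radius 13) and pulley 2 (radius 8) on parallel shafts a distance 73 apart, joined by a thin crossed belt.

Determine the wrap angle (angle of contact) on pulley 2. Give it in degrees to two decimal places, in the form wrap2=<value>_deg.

wrap2=213.44_deg

crossed belt: β = asin((r1+r2)/C) = asin(21/73) = 16.7186°
wrap1 = wrap2 = π + 2β = 213.4372°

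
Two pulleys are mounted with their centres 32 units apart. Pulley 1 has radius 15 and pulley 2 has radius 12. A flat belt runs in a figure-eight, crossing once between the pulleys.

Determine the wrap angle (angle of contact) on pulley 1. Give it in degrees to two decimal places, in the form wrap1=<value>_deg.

crossed belt: β = asin((r1+r2)/C) = asin(27/32) = 57.5383°
wrap1 = wrap2 = π + 2β = 295.0765°

wrap1=295.08_deg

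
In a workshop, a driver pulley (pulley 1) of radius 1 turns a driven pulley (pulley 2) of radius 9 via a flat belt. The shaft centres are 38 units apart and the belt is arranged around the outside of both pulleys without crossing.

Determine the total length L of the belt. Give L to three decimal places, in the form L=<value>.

open belt: β = asin((r2−r1)/C) = asin(8/38) = 12.1532°
wrap1 = π − 2β = 155.6936°
wrap2 = π + 2β = 204.3064°
tangent length = C·cosβ = 37.1484
L = r1·wrap1 + r2·wrap2 + 2·C·cosβ = 1·2.7174 + 9·3.5658 + 2·37.1484 = 109.1064

L=109.106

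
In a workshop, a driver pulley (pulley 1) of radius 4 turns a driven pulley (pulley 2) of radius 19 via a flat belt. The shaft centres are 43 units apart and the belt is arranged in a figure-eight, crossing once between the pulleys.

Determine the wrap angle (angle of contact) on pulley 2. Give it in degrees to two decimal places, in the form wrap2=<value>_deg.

wrap2=244.67_deg

crossed belt: β = asin((r1+r2)/C) = asin(23/43) = 32.3360°
wrap1 = wrap2 = π + 2β = 244.6721°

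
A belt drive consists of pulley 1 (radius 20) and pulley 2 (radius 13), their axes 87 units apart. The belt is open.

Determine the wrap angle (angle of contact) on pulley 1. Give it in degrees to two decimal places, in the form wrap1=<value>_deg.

wrap1=189.23_deg

open belt: β = asin((r2−r1)/C) = asin(-7/87) = -4.6150°
wrap1 = π − 2β = 189.2300°
wrap2 = π + 2β = 170.7700°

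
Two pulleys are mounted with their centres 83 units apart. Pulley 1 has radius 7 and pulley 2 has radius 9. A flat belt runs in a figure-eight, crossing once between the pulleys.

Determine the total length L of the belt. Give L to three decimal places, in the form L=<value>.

crossed belt: β = asin((r1+r2)/C) = asin(16/83) = 11.1145°
wrap1 = wrap2 = π + 2β = 202.2291°
tangent length = C·cosβ = 81.4432
L = (r1+r2)·wrap + 2·C·cosβ = 16·3.5296 + 2·81.4432 = 219.3595

L=219.359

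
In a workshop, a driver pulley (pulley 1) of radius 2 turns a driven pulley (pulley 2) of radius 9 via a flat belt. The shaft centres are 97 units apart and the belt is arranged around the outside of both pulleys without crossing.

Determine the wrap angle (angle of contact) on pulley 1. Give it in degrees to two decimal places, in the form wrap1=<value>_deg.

wrap1=171.72_deg

open belt: β = asin((r2−r1)/C) = asin(7/97) = 4.1383°
wrap1 = π − 2β = 171.7233°
wrap2 = π + 2β = 188.2767°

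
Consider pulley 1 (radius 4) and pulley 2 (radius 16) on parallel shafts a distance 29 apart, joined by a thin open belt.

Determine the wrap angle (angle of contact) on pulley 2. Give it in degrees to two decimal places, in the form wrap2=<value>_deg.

wrap2=228.89_deg

open belt: β = asin((r2−r1)/C) = asin(12/29) = 24.4433°
wrap1 = π − 2β = 131.1133°
wrap2 = π + 2β = 228.8867°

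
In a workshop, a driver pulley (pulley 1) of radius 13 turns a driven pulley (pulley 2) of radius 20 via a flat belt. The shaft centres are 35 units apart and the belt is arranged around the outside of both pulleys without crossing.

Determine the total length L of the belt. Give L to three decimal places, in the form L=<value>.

open belt: β = asin((r2−r1)/C) = asin(7/35) = 11.5370°
wrap1 = π − 2β = 156.9261°
wrap2 = π + 2β = 203.0739°
tangent length = C·cosβ = 34.2929
L = r1·wrap1 + r2·wrap2 + 2·C·cosβ = 13·2.7389 + 20·3.5443 + 2·34.2929 = 175.0773

L=175.077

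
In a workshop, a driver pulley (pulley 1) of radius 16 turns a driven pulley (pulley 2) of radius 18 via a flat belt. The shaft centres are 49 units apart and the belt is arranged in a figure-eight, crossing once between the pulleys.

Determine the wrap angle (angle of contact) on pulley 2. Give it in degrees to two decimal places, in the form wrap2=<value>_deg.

wrap2=267.88_deg

crossed belt: β = asin((r1+r2)/C) = asin(34/49) = 43.9378°
wrap1 = wrap2 = π + 2β = 267.8757°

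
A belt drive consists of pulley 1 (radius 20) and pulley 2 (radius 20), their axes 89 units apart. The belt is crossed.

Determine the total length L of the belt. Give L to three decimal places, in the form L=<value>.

L=321.964

crossed belt: β = asin((r1+r2)/C) = asin(40/89) = 26.7076°
wrap1 = wrap2 = π + 2β = 233.4153°
tangent length = C·cosβ = 79.5047
L = (r1+r2)·wrap + 2·C·cosβ = 40·4.0739 + 2·79.5047 = 321.9640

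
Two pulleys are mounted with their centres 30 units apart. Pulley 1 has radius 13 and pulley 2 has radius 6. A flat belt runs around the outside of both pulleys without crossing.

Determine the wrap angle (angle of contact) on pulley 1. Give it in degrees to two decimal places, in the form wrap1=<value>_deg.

open belt: β = asin((r2−r1)/C) = asin(-7/30) = -13.4934°
wrap1 = π − 2β = 206.9868°
wrap2 = π + 2β = 153.0132°

wrap1=206.99_deg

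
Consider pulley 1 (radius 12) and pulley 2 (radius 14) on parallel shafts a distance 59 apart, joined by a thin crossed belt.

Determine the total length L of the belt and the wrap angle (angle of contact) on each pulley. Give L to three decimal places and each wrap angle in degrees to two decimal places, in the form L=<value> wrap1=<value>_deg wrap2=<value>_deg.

crossed belt: β = asin((r1+r2)/C) = asin(26/59) = 26.1471°
wrap1 = wrap2 = π + 2β = 232.2943°
tangent length = C·cosβ = 52.9623
L = (r1+r2)·wrap + 2·C·cosβ = 26·4.0543 + 2·52.9623 = 211.3363

L=211.336 wrap1=232.29_deg wrap2=232.29_deg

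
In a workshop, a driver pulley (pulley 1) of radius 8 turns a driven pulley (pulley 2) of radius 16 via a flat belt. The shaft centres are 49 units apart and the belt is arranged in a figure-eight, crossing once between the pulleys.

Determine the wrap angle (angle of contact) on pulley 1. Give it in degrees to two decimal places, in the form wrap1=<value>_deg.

crossed belt: β = asin((r1+r2)/C) = asin(24/49) = 29.3272°
wrap1 = wrap2 = π + 2β = 238.6543°

wrap1=238.65_deg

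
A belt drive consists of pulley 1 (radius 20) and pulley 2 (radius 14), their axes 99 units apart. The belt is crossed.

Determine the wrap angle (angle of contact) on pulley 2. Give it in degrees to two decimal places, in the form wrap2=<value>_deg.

wrap2=220.17_deg

crossed belt: β = asin((r1+r2)/C) = asin(34/99) = 20.0863°
wrap1 = wrap2 = π + 2β = 220.1725°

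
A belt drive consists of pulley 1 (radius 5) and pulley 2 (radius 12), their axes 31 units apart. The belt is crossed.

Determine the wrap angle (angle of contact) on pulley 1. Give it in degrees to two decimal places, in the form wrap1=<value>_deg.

wrap1=246.51_deg

crossed belt: β = asin((r1+r2)/C) = asin(17/31) = 33.2564°
wrap1 = wrap2 = π + 2β = 246.5129°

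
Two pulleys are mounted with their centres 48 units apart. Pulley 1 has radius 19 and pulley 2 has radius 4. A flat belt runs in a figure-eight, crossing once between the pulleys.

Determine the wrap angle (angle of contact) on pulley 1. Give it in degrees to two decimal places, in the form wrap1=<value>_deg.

crossed belt: β = asin((r1+r2)/C) = asin(23/48) = 28.6310°
wrap1 = wrap2 = π + 2β = 237.2620°

wrap1=237.26_deg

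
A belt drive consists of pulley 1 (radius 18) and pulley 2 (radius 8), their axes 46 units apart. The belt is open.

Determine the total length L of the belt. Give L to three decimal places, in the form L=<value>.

L=175.864

open belt: β = asin((r2−r1)/C) = asin(-10/46) = -12.5559°
wrap1 = π − 2β = 205.1117°
wrap2 = π + 2β = 154.8883°
tangent length = C·cosβ = 44.8999
L = r1·wrap1 + r2·wrap2 + 2·C·cosβ = 18·3.5799 + 8·2.7033 + 2·44.8999 = 175.8640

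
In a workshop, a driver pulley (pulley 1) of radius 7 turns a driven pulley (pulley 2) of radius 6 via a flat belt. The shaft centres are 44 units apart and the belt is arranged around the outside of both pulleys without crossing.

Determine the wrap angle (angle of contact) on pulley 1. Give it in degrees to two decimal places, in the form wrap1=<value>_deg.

open belt: β = asin((r2−r1)/C) = asin(-1/44) = -1.3023°
wrap1 = π − 2β = 182.6046°
wrap2 = π + 2β = 177.3954°

wrap1=182.60_deg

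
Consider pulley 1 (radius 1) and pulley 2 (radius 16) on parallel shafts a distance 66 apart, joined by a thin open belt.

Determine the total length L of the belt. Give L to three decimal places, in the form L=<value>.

open belt: β = asin((r2−r1)/C) = asin(15/66) = 13.1366°
wrap1 = π − 2β = 153.7269°
wrap2 = π + 2β = 206.2731°
tangent length = C·cosβ = 64.2729
L = r1·wrap1 + r2·wrap2 + 2·C·cosβ = 1·2.6830 + 16·3.6001 + 2·64.2729 = 188.8311

L=188.831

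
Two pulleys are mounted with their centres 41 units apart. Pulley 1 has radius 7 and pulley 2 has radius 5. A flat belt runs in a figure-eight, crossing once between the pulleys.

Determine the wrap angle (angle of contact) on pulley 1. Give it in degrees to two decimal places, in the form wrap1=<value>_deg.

wrap1=214.04_deg

crossed belt: β = asin((r1+r2)/C) = asin(12/41) = 17.0186°
wrap1 = wrap2 = π + 2β = 214.0373°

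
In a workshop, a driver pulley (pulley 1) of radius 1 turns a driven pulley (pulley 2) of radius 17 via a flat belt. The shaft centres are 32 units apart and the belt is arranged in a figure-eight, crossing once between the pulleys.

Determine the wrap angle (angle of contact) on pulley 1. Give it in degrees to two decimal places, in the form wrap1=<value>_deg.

wrap1=248.46_deg

crossed belt: β = asin((r1+r2)/C) = asin(18/32) = 34.2289°
wrap1 = wrap2 = π + 2β = 248.4577°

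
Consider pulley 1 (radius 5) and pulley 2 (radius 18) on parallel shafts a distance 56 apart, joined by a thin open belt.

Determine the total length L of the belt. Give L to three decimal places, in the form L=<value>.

open belt: β = asin((r2−r1)/C) = asin(13/56) = 13.4233°
wrap1 = π − 2β = 153.1535°
wrap2 = π + 2β = 206.8465°
tangent length = C·cosβ = 54.4702
L = r1·wrap1 + r2·wrap2 + 2·C·cosβ = 5·2.6730 + 18·3.6102 + 2·54.4702 = 187.2883

L=187.288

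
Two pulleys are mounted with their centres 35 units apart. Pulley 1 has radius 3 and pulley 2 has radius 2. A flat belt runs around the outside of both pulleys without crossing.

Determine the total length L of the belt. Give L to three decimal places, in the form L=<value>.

open belt: β = asin((r2−r1)/C) = asin(-1/35) = -1.6372°
wrap1 = π − 2β = 183.2745°
wrap2 = π + 2β = 176.7255°
tangent length = C·cosβ = 34.9857
L = r1·wrap1 + r2·wrap2 + 2·C·cosβ = 3·3.1987 + 2·3.0844 + 2·34.9857 = 85.7365

L=85.737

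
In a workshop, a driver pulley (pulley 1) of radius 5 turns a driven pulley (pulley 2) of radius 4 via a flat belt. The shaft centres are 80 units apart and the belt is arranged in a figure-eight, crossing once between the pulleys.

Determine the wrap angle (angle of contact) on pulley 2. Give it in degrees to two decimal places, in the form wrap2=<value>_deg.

wrap2=192.92_deg

crossed belt: β = asin((r1+r2)/C) = asin(9/80) = 6.4594°
wrap1 = wrap2 = π + 2β = 192.9189°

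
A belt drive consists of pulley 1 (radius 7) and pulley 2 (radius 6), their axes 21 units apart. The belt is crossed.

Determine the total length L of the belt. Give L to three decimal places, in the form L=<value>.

crossed belt: β = asin((r1+r2)/C) = asin(13/21) = 38.2466°
wrap1 = wrap2 = π + 2β = 256.4932°
tangent length = C·cosβ = 16.4924
L = (r1+r2)·wrap + 2·C·cosβ = 13·4.4767 + 2·16.4924 = 91.1813

L=91.181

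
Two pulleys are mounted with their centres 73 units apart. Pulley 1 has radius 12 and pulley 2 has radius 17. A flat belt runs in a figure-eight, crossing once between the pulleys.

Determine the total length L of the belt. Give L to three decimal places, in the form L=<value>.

L=248.786

crossed belt: β = asin((r1+r2)/C) = asin(29/73) = 23.4070°
wrap1 = wrap2 = π + 2β = 226.8140°
tangent length = C·cosβ = 66.9925
L = (r1+r2)·wrap + 2·C·cosβ = 29·3.9587 + 2·66.9925 = 248.7860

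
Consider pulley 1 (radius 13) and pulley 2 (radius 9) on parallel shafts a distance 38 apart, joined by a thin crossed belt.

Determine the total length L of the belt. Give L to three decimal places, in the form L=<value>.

crossed belt: β = asin((r1+r2)/C) = asin(22/38) = 35.3765°
wrap1 = wrap2 = π + 2β = 250.7531°
tangent length = C·cosβ = 30.9839
L = (r1+r2)·wrap + 2·C·cosβ = 22·4.3765 + 2·30.9839 = 158.2500

L=158.250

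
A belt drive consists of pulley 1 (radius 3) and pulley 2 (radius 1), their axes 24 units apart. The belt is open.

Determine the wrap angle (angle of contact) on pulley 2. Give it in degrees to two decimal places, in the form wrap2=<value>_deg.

wrap2=170.44_deg

open belt: β = asin((r2−r1)/C) = asin(-2/24) = -4.7802°
wrap1 = π − 2β = 189.5604°
wrap2 = π + 2β = 170.4396°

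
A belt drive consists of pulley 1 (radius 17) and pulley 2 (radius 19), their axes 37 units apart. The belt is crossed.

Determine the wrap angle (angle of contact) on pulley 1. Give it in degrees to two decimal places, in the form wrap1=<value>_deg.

crossed belt: β = asin((r1+r2)/C) = asin(36/37) = 76.6488°
wrap1 = wrap2 = π + 2β = 333.2976°

wrap1=333.30_deg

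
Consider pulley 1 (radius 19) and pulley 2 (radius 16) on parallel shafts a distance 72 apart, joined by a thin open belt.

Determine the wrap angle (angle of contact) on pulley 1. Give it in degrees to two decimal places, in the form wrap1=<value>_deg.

wrap1=184.78_deg

open belt: β = asin((r2−r1)/C) = asin(-3/72) = -2.3880°
wrap1 = π − 2β = 184.7760°
wrap2 = π + 2β = 175.2240°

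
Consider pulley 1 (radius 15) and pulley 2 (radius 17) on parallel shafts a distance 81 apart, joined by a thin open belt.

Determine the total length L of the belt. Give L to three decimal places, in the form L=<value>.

open belt: β = asin((r2−r1)/C) = asin(2/81) = 1.4149°
wrap1 = π − 2β = 177.1703°
wrap2 = π + 2β = 182.8297°
tangent length = C·cosβ = 80.9753
L = r1·wrap1 + r2·wrap2 + 2·C·cosβ = 15·3.0922 + 17·3.1910 + 2·80.9753 = 262.5804

L=262.580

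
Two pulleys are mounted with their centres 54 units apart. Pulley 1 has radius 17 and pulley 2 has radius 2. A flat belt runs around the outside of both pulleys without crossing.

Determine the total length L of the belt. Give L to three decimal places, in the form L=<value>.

open belt: β = asin((r2−r1)/C) = asin(-15/54) = -16.1276°
wrap1 = π − 2β = 212.2552°
wrap2 = π + 2β = 147.7448°
tangent length = C·cosβ = 51.8748
L = r1·wrap1 + r2·wrap2 + 2·C·cosβ = 17·3.7046 + 2·2.5786 + 2·51.8748 = 171.8844

L=171.884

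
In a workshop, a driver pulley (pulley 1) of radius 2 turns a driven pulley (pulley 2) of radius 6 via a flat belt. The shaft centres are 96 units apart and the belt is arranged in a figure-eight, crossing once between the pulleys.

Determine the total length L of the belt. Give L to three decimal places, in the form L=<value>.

crossed belt: β = asin((r1+r2)/C) = asin(8/96) = 4.7802°
wrap1 = wrap2 = π + 2β = 189.5604°
tangent length = C·cosβ = 95.6661
L = (r1+r2)·wrap + 2·C·cosβ = 8·3.3085 + 2·95.6661 = 217.7998

L=217.800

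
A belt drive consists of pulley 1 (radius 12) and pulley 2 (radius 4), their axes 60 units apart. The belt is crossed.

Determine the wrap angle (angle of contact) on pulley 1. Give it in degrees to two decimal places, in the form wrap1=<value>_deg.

wrap1=210.93_deg

crossed belt: β = asin((r1+r2)/C) = asin(16/60) = 15.4660°
wrap1 = wrap2 = π + 2β = 210.9320°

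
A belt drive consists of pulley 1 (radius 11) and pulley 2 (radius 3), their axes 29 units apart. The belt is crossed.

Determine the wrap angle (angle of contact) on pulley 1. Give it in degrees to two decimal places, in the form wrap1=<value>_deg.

wrap1=237.73_deg

crossed belt: β = asin((r1+r2)/C) = asin(14/29) = 28.8657°
wrap1 = wrap2 = π + 2β = 237.7315°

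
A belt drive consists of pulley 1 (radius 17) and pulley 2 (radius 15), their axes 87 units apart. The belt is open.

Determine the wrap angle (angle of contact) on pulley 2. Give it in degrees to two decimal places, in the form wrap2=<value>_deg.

wrap2=177.37_deg

open belt: β = asin((r2−r1)/C) = asin(-2/87) = -1.3173°
wrap1 = π − 2β = 182.6345°
wrap2 = π + 2β = 177.3655°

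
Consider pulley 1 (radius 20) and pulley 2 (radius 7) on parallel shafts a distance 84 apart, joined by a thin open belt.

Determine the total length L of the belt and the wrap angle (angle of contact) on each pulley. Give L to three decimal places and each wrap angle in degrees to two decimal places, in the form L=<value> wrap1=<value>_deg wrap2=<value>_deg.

L=254.839 wrap1=197.81_deg wrap2=162.19_deg

open belt: β = asin((r2−r1)/C) = asin(-13/84) = -8.9030°
wrap1 = π − 2β = 197.8060°
wrap2 = π + 2β = 162.1940°
tangent length = C·cosβ = 82.9880
L = r1·wrap1 + r2·wrap2 + 2·C·cosβ = 20·3.4524 + 7·2.8308 + 2·82.9880 = 254.8390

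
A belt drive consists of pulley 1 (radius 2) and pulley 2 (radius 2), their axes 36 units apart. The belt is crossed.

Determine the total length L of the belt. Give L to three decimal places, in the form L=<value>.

L=85.011

crossed belt: β = asin((r1+r2)/C) = asin(4/36) = 6.3794°
wrap1 = wrap2 = π + 2β = 192.7587°
tangent length = C·cosβ = 35.7771
L = (r1+r2)·wrap + 2·C·cosβ = 4·3.3643 + 2·35.7771 = 85.0113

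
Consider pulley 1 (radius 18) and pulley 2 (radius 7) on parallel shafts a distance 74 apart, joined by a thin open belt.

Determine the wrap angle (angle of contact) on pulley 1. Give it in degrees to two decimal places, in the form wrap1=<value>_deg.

open belt: β = asin((r2−r1)/C) = asin(-11/74) = -8.5486°
wrap1 = π − 2β = 197.0972°
wrap2 = π + 2β = 162.9028°

wrap1=197.10_deg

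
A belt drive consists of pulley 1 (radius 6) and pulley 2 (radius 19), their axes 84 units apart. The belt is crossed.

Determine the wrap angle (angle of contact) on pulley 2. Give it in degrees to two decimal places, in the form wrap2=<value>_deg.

wrap2=214.63_deg

crossed belt: β = asin((r1+r2)/C) = asin(25/84) = 17.3147°
wrap1 = wrap2 = π + 2β = 214.6293°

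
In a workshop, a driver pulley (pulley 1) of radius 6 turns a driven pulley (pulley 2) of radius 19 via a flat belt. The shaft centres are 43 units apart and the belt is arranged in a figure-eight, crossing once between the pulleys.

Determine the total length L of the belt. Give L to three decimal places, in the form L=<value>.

L=179.533

crossed belt: β = asin((r1+r2)/C) = asin(25/43) = 35.5487°
wrap1 = wrap2 = π + 2β = 251.0975°
tangent length = C·cosβ = 34.9857
L = (r1+r2)·wrap + 2·C·cosβ = 25·4.3825 + 2·34.9857 = 179.5334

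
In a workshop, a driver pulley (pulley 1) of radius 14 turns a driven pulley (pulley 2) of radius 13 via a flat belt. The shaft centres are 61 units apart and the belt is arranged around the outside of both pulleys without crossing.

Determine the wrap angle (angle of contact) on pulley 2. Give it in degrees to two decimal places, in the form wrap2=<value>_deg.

open belt: β = asin((r2−r1)/C) = asin(-1/61) = -0.9393°
wrap1 = π − 2β = 181.8786°
wrap2 = π + 2β = 178.1214°

wrap2=178.12_deg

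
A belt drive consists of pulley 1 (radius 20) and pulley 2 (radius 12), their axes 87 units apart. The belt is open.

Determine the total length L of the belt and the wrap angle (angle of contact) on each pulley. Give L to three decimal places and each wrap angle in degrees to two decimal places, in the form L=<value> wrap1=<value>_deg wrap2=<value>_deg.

L=275.267 wrap1=190.55_deg wrap2=169.45_deg

open belt: β = asin((r2−r1)/C) = asin(-8/87) = -5.2760°
wrap1 = π − 2β = 190.5521°
wrap2 = π + 2β = 169.4479°
tangent length = C·cosβ = 86.6314
L = r1·wrap1 + r2·wrap2 + 2·C·cosβ = 20·3.3258 + 12·2.9574 + 2·86.6314 = 275.2671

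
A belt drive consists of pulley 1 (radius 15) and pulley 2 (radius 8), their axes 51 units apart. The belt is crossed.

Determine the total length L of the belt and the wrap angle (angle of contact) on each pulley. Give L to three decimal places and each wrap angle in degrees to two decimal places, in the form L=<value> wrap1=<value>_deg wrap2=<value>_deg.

L=184.817 wrap1=233.61_deg wrap2=233.61_deg

crossed belt: β = asin((r1+r2)/C) = asin(23/51) = 26.8066°
wrap1 = wrap2 = π + 2β = 233.6132°
tangent length = C·cosβ = 45.5192
L = (r1+r2)·wrap + 2·C·cosβ = 23·4.0773 + 2·45.5192 = 184.8168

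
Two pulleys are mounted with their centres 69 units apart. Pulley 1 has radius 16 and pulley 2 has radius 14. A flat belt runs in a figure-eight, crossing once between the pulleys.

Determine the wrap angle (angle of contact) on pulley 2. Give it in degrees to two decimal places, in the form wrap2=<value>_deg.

crossed belt: β = asin((r1+r2)/C) = asin(30/69) = 25.7715°
wrap1 = wrap2 = π + 2β = 231.5429°

wrap2=231.54_deg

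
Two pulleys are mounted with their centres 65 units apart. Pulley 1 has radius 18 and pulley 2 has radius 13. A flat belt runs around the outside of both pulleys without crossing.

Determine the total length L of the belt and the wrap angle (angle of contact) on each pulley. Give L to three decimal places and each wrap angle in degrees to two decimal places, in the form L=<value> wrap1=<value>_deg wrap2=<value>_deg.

L=227.774 wrap1=188.82_deg wrap2=171.18_deg

open belt: β = asin((r2−r1)/C) = asin(-5/65) = -4.4117°
wrap1 = π − 2β = 188.8235°
wrap2 = π + 2β = 171.1765°
tangent length = C·cosβ = 64.8074
L = r1·wrap1 + r2·wrap2 + 2·C·cosβ = 18·3.2956 + 13·2.9876 + 2·64.8074 = 227.7742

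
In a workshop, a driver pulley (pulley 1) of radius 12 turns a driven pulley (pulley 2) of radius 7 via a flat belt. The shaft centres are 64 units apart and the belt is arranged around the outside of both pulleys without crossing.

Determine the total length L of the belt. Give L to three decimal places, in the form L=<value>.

open belt: β = asin((r2−r1)/C) = asin(-5/64) = -4.4808°
wrap1 = π − 2β = 188.9616°
wrap2 = π + 2β = 171.0384°
tangent length = C·cosβ = 63.8044
L = r1·wrap1 + r2·wrap2 + 2·C·cosβ = 12·3.2980 + 7·2.9852 + 2·63.8044 = 188.0811

L=188.081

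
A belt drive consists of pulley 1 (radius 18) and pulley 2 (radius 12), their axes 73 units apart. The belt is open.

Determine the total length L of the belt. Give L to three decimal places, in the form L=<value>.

L=240.741

open belt: β = asin((r2−r1)/C) = asin(-6/73) = -4.7146°
wrap1 = π − 2β = 189.4291°
wrap2 = π + 2β = 170.5709°
tangent length = C·cosβ = 72.7530
L = r1·wrap1 + r2·wrap2 + 2·C·cosβ = 18·3.3062 + 12·2.9770 + 2·72.7530 = 240.7412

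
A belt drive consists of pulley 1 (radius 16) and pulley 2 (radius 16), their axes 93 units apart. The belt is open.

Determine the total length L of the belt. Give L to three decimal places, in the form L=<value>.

open belt: β = asin((r2−r1)/C) = asin(0/93) = 0.0000°
wrap1 = π − 2β = 180.0000°
wrap2 = π + 2β = 180.0000°
tangent length = C·cosβ = 93.0000
L = r1·wrap1 + r2·wrap2 + 2·C·cosβ = 16·3.1416 + 16·3.1416 + 2·93.0000 = 286.5310

L=286.531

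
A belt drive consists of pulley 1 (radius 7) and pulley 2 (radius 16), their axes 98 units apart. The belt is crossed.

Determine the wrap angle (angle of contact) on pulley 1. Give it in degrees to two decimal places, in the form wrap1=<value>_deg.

wrap1=207.15_deg

crossed belt: β = asin((r1+r2)/C) = asin(23/98) = 13.5736°
wrap1 = wrap2 = π + 2β = 207.1472°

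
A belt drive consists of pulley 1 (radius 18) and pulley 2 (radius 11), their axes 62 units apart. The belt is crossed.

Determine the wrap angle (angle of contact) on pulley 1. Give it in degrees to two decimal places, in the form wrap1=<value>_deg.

wrap1=235.78_deg

crossed belt: β = asin((r1+r2)/C) = asin(29/62) = 27.8878°
wrap1 = wrap2 = π + 2β = 235.7756°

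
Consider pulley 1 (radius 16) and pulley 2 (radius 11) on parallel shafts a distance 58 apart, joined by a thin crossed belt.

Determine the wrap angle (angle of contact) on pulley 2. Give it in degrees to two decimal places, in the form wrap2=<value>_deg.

wrap2=235.49_deg

crossed belt: β = asin((r1+r2)/C) = asin(27/58) = 27.7437°
wrap1 = wrap2 = π + 2β = 235.4874°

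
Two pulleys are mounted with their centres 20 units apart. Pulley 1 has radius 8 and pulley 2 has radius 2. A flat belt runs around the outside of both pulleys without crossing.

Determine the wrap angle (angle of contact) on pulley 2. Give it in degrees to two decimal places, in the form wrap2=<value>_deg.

open belt: β = asin((r2−r1)/C) = asin(-6/20) = -17.4576°
wrap1 = π − 2β = 214.9152°
wrap2 = π + 2β = 145.0848°

wrap2=145.08_deg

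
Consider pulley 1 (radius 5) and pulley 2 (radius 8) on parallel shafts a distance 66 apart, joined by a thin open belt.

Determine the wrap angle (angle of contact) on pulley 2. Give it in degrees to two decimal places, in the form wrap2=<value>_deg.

wrap2=185.21_deg

open belt: β = asin((r2−r1)/C) = asin(3/66) = 2.6053°
wrap1 = π − 2β = 174.7895°
wrap2 = π + 2β = 185.2105°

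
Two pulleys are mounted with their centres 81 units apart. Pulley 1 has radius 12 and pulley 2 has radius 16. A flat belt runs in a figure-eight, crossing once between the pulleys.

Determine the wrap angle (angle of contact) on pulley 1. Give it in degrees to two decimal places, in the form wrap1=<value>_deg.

wrap1=220.45_deg

crossed belt: β = asin((r1+r2)/C) = asin(28/81) = 20.2233°
wrap1 = wrap2 = π + 2β = 220.4465°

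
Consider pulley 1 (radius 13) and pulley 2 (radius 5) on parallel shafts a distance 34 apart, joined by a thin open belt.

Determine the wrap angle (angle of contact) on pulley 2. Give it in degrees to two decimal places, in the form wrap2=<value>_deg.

wrap2=152.78_deg

open belt: β = asin((r2−r1)/C) = asin(-8/34) = -13.6090°
wrap1 = π − 2β = 207.2179°
wrap2 = π + 2β = 152.7821°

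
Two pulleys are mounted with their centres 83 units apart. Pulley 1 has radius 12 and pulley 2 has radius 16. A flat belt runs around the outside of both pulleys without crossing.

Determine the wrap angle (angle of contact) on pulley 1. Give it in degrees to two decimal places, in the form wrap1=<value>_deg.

open belt: β = asin((r2−r1)/C) = asin(4/83) = 2.7623°
wrap1 = π − 2β = 174.4754°
wrap2 = π + 2β = 185.5246°

wrap1=174.48_deg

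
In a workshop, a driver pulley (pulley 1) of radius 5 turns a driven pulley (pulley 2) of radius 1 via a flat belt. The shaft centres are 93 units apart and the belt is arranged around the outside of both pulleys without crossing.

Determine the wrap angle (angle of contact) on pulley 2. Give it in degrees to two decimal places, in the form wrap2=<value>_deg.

wrap2=175.07_deg

open belt: β = asin((r2−r1)/C) = asin(-4/93) = -2.4651°
wrap1 = π − 2β = 184.9302°
wrap2 = π + 2β = 175.0698°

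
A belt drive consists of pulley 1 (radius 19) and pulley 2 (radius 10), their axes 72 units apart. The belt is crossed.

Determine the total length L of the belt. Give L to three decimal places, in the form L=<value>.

L=246.953

crossed belt: β = asin((r1+r2)/C) = asin(29/72) = 23.7519°
wrap1 = wrap2 = π + 2β = 227.5039°
tangent length = C·cosβ = 65.9014
L = (r1+r2)·wrap + 2·C·cosβ = 29·3.9707 + 2·65.9014 = 246.9530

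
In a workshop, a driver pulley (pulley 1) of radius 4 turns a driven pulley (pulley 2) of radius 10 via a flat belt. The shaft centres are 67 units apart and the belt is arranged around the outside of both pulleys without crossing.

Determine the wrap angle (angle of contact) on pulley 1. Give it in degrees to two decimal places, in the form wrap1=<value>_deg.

wrap1=169.72_deg

open belt: β = asin((r2−r1)/C) = asin(6/67) = 5.1378°
wrap1 = π − 2β = 169.7243°
wrap2 = π + 2β = 190.2757°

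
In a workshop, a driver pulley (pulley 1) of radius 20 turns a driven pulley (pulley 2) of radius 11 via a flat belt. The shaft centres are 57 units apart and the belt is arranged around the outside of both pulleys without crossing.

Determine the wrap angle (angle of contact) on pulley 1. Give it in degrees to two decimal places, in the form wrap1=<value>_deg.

wrap1=198.17_deg

open belt: β = asin((r2−r1)/C) = asin(-9/57) = -9.0847°
wrap1 = π − 2β = 198.1694°
wrap2 = π + 2β = 161.8306°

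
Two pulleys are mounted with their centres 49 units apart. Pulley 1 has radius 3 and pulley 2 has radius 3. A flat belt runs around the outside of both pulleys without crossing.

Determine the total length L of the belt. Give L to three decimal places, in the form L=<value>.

L=116.850

open belt: β = asin((r2−r1)/C) = asin(0/49) = 0.0000°
wrap1 = π − 2β = 180.0000°
wrap2 = π + 2β = 180.0000°
tangent length = C·cosβ = 49.0000
L = r1·wrap1 + r2·wrap2 + 2·C·cosβ = 3·3.1416 + 3·3.1416 + 2·49.0000 = 116.8496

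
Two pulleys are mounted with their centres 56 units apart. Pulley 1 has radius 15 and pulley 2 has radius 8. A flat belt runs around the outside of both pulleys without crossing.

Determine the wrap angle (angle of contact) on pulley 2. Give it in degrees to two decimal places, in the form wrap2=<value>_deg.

open belt: β = asin((r2−r1)/C) = asin(-7/56) = -7.1808°
wrap1 = π − 2β = 194.3615°
wrap2 = π + 2β = 165.6385°

wrap2=165.64_deg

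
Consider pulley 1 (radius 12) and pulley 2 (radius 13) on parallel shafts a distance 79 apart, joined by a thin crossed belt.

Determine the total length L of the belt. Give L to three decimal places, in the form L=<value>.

L=244.519

crossed belt: β = asin((r1+r2)/C) = asin(25/79) = 18.4487°
wrap1 = wrap2 = π + 2β = 216.8974°
tangent length = C·cosβ = 74.9400
L = (r1+r2)·wrap + 2·C·cosβ = 25·3.7856 + 2·74.9400 = 244.5193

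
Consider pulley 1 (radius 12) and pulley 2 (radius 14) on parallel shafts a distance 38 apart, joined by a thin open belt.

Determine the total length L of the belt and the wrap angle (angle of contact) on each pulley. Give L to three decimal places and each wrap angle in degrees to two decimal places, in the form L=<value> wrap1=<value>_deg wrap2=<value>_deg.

L=157.787 wrap1=173.97_deg wrap2=186.03_deg

open belt: β = asin((r2−r1)/C) = asin(2/38) = 3.0170°
wrap1 = π − 2β = 173.9661°
wrap2 = π + 2β = 186.0339°
tangent length = C·cosβ = 37.9473
L = r1·wrap1 + r2·wrap2 + 2·C·cosβ = 12·3.0363 + 14·3.2469 + 2·37.9473 = 157.7867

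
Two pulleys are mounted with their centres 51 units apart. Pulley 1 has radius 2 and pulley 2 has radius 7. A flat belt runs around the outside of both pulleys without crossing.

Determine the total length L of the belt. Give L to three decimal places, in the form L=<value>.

L=130.765

open belt: β = asin((r2−r1)/C) = asin(5/51) = 5.6263°
wrap1 = π − 2β = 168.7475°
wrap2 = π + 2β = 191.2525°
tangent length = C·cosβ = 50.7543
L = r1·wrap1 + r2·wrap2 + 2·C·cosβ = 2·2.9452 + 7·3.3380 + 2·50.7543 = 130.7649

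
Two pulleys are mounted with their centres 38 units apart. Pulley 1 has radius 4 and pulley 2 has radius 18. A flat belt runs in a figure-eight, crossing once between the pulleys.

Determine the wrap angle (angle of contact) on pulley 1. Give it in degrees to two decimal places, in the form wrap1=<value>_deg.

crossed belt: β = asin((r1+r2)/C) = asin(22/38) = 35.3765°
wrap1 = wrap2 = π + 2β = 250.7531°

wrap1=250.75_deg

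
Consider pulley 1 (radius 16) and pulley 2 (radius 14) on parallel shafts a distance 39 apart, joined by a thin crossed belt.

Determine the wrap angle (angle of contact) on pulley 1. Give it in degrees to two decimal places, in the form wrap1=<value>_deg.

crossed belt: β = asin((r1+r2)/C) = asin(30/39) = 50.2849°
wrap1 = wrap2 = π + 2β = 280.5697°

wrap1=280.57_deg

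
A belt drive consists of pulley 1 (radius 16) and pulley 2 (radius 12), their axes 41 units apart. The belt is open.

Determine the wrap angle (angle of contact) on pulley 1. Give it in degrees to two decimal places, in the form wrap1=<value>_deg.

wrap1=191.20_deg

open belt: β = asin((r2−r1)/C) = asin(-4/41) = -5.5987°
wrap1 = π − 2β = 191.1975°
wrap2 = π + 2β = 168.8025°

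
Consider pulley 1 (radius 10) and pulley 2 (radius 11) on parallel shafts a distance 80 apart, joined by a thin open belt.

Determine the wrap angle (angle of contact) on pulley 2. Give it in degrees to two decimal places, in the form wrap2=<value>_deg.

open belt: β = asin((r2−r1)/C) = asin(1/80) = 0.7162°
wrap1 = π − 2β = 178.5676°
wrap2 = π + 2β = 181.4324°

wrap2=181.43_deg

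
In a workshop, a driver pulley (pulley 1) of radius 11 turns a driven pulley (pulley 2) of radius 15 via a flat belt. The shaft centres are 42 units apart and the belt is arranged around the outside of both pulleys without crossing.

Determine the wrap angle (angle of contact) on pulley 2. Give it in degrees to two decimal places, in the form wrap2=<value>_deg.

wrap2=190.93_deg

open belt: β = asin((r2−r1)/C) = asin(4/42) = 5.4650°
wrap1 = π − 2β = 169.0700°
wrap2 = π + 2β = 190.9300°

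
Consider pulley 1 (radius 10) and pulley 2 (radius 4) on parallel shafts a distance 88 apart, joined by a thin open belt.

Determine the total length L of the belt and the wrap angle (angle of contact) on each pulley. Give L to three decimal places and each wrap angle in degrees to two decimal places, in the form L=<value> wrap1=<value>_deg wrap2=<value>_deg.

open belt: β = asin((r2−r1)/C) = asin(-6/88) = -3.9096°
wrap1 = π − 2β = 187.8191°
wrap2 = π + 2β = 172.1809°
tangent length = C·cosβ = 87.7952
L = r1·wrap1 + r2·wrap2 + 2·C·cosβ = 10·3.2781 + 4·3.0051 + 2·87.7952 = 220.3915

L=220.392 wrap1=187.82_deg wrap2=172.18_deg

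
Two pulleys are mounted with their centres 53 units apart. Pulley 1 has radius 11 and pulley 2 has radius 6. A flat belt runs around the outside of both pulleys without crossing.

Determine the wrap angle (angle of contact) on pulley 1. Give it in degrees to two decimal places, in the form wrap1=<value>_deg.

open belt: β = asin((r2−r1)/C) = asin(-5/53) = -5.4133°
wrap1 = π − 2β = 190.8266°
wrap2 = π + 2β = 169.1734°

wrap1=190.83_deg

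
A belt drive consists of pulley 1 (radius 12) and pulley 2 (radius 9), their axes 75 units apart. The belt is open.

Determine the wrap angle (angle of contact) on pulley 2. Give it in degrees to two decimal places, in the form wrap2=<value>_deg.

open belt: β = asin((r2−r1)/C) = asin(-3/75) = -2.2924°
wrap1 = π − 2β = 184.5849°
wrap2 = π + 2β = 175.4151°

wrap2=175.42_deg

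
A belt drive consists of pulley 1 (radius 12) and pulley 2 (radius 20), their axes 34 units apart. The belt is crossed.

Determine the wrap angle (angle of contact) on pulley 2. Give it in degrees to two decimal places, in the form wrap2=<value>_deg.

wrap2=320.50_deg

crossed belt: β = asin((r1+r2)/C) = asin(32/34) = 70.2501°
wrap1 = wrap2 = π + 2β = 320.5002°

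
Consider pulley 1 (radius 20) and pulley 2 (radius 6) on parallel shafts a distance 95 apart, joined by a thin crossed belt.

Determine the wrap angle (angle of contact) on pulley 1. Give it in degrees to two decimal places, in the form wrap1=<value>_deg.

crossed belt: β = asin((r1+r2)/C) = asin(26/95) = 15.8836°
wrap1 = wrap2 = π + 2β = 211.7672°

wrap1=211.77_deg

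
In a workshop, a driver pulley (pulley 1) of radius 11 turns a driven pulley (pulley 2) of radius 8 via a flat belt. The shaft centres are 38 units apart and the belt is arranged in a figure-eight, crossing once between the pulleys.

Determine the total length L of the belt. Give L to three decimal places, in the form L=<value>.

crossed belt: β = asin((r1+r2)/C) = asin(19/38) = 30.0000°
wrap1 = wrap2 = π + 2β = 240.0000°
tangent length = C·cosβ = 32.9090
L = (r1+r2)·wrap + 2·C·cosβ = 19·4.1888 + 2·32.9090 = 145.4049

L=145.405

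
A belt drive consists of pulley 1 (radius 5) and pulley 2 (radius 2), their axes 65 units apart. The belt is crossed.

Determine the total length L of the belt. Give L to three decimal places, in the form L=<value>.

L=152.746

crossed belt: β = asin((r1+r2)/C) = asin(7/65) = 6.1823°
wrap1 = wrap2 = π + 2β = 192.3646°
tangent length = C·cosβ = 64.6220
L = (r1+r2)·wrap + 2·C·cosβ = 7·3.3574 + 2·64.6220 = 152.7457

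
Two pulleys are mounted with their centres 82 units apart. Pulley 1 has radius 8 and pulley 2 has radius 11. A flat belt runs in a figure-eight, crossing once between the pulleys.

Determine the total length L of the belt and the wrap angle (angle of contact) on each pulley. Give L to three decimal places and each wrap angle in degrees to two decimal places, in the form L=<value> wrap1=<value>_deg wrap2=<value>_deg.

crossed belt: β = asin((r1+r2)/C) = asin(19/82) = 13.3976°
wrap1 = wrap2 = π + 2β = 206.7952°
tangent length = C·cosβ = 79.7684
L = (r1+r2)·wrap + 2·C·cosβ = 19·3.6093 + 2·79.7684 = 228.1127

L=228.113 wrap1=206.80_deg wrap2=206.80_deg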